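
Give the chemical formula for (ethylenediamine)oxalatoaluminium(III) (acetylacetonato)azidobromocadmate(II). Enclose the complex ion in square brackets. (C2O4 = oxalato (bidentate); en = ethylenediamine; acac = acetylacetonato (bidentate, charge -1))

[Al(C2O4)(en)][Cd(acac)Br(N3)]

Cation [Al…]: ligand charges -2, Al(III) ⇒ ion charge 1+.
Anion [Cd…]: ligand charges -3, Cd(II) ⇒ ion charge 1−.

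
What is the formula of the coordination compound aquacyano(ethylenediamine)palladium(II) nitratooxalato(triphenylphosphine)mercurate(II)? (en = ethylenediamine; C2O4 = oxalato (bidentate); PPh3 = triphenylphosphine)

[Pd(CN)(en)(H2O)][Hg(C2O4)(NO3)(PPh3)]

Cation [Pd…]: ligand charges -1, Pd(II) ⇒ ion charge 1+.
Anion [Hg…]: ligand charges -3, Hg(II) ⇒ ion charge 1−.
One 1+ cation balances one 1− anion.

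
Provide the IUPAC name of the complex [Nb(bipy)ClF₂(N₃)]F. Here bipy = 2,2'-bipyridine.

The 1 fluoride counter-ion carries a total charge of -1, so each complex ion is 1+.
Ligand charges: 1×2,2'-bipyridine (neutral), 1×azido (-1 each), 2×fluoro (-1 each), 1×chloro (-1 each); total -4. So Nb + (-4) = 1+, giving Nb = +5.
Ligands are named alphabetically: azido before bipyridine before chloro before fluoro.

azido(2,2'-bipyridine)chlorodifluoroniobium(V) fluoride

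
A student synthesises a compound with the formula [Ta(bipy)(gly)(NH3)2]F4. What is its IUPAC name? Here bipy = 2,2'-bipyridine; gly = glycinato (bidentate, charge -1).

The 4 fluoride counter-ions carry a total charge of -4, so each complex ion is 4+.
Ligand charges: 2×ammine (neutral), 1×2,2'-bipyridine (neutral), 1×glycinato (-1 each); total -1. So Ta + (-1) = 4+, giving Ta = +5.
Ligands are named alphabetically: ammine before bipyridine before glycinato.

diammine(2,2'-bipyridine)(glycinato)tantalum(V) fluoride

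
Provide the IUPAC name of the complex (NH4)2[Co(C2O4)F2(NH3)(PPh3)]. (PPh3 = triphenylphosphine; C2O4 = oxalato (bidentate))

ammonium amminedifluorooxalato(triphenylphosphine)cobaltate(II)

The 2 ammonium counter-ions carry a total charge of +2, so each complex ion is 2−.
Ligand charges: 2×fluoro (-1 each), 1×triphenylphosphine (neutral), 1×ammine (neutral), 1×oxalato (-2 each); total -4. So Co + (-4) = 2−, giving Co = +2.
The complex ion is anionic, so cobalt takes the -ate form cobaltate(II).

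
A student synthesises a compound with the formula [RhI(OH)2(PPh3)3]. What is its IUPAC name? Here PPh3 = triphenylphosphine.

dihydroxoiodotris(triphenylphosphine)rhodium(III)

There is no counter-ion, so the complex is neutral overall.
Ligand charges: 2×hydroxo (-1 each), 1×iodo (-1 each), 3×triphenylphosphine (neutral); total -3. So Rh + (-3) = 0, giving Rh = +3.
Ligands are named alphabetically: hydroxo before iodo before triphenylphosphine.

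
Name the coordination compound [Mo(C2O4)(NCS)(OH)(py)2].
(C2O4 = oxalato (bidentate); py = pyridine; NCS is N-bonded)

There is no counter-ion, so the complex is neutral overall.
Ligand charges: 1×hydroxo (-1 each), 1×oxalato (-2 each), 2×pyridine (neutral), 1×isothiocyanato (-1 each); total -4. So Mo + (-4) = 0, giving Mo = +4.
Ligands are named alphabetically: hydroxo before isothiocyanato before oxalato before pyridine.

hydroxoisothiocyanatooxalatobis(pyridine)molybdenum(IV)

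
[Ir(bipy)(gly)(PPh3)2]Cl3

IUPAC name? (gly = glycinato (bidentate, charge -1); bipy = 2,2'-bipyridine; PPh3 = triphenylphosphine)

The 3 chloride counter-ions carry a total charge of -3, so each complex ion is 3+.
Ligand charges: 1×glycinato (-1 each), 1×2,2'-bipyridine (neutral), 2×triphenylphosphine (neutral); total -1. So Ir + (-1) = 3+, giving Ir = +4.
Ligands are named alphabetically: bipyridine before glycinato before triphenylphosphine.

(2,2'-bipyridine)(glycinato)bis(triphenylphosphine)iridium(IV) chloride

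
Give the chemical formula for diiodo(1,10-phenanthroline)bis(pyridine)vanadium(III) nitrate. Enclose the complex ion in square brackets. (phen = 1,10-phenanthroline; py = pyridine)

Ligands: 1 1,10-phenanthroline (phen, neutral), 2 iodo (I, -1), 2 pyridine (py, neutral). Ligand charge sum = -2.
With V in oxidation state +3, the complex ion is [V...]^1+.
Charge balance with nitrate (-1) requires 1 complex ion per 1 nitrate.

[VI2(phen)(py)2]NO3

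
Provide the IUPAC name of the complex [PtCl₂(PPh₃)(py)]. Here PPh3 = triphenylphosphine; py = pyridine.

dichloro(pyridine)(triphenylphosphine)platinum(II)

There is no counter-ion, so the complex is neutral overall.
Ligand charges: 1×triphenylphosphine (neutral), 1×pyridine (neutral), 2×chloro (-1 each); total -2. So Pt + (-2) = 0, giving Pt = +2.
Ligands are named alphabetically: chloro before pyridine before triphenylphosphine.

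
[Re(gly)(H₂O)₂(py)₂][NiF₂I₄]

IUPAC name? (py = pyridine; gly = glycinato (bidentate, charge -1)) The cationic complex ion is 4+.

diaqua(glycinato)bis(pyridine)rhenium(V) difluorotetraiodonickelate(II)

The complex cation is given as 4+; its ligand charges sum to -1, so Re = +5.
A 1:1 salt means the anion carries the equal and opposite charge, 4−.
Anion: ligand charges sum to -6; for the ion to be 4−, Ni = +2.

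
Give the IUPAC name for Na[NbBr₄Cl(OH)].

sodium tetrabromochlorohydroxoniobate(V)

The 1 sodium counter-ion carries a total charge of +1, so each complex ion is 1−.
Ligand charges: 4×bromo (-1 each), 1×hydroxo (-1 each), 1×chloro (-1 each); total -6. So Nb + (-6) = 1−, giving Nb = +5.
The complex ion is anionic, so niobium takes the -ate form niobate(V).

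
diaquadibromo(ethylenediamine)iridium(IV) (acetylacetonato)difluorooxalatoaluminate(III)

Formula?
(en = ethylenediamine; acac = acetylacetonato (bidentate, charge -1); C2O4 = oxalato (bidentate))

Cation [Ir…]: ligand charges -2, Ir(IV) ⇒ ion charge 2+.
Anion [Al…]: ligand charges -5, Al(III) ⇒ ion charge 2−.
One 2+ cation balances one 2− anion.

[IrBr2(en)(H2O)2][Al(acac)(C2O4)F2]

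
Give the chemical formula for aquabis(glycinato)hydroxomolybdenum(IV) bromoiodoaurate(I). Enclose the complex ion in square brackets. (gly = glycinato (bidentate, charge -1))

Cation [Mo…]: ligand charges -3, Mo(IV) ⇒ ion charge 1+.
Anion [Au…]: ligand charges -2, Au(I) ⇒ ion charge 1−.
One 1+ cation balances one 1− anion.

[Mo(gly)2(H2O)(OH)][AuBrI]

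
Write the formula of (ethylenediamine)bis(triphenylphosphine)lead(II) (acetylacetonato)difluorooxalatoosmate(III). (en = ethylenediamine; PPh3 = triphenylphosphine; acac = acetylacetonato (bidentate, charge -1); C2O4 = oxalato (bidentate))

[Pb(en)(PPh3)2][Os(acac)(C2O4)F2]

Cation [Pb…]: ligand charges 0, Pb(II) ⇒ ion charge 2+.
Anion [Os…]: ligand charges -5, Os(III) ⇒ ion charge 2−.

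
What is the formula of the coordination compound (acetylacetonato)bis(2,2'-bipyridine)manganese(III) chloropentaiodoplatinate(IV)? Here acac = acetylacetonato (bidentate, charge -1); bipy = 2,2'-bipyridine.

[Mn(acac)(bipy)2][PtClI5]

Cation [Mn…]: ligand charges -1, Mn(III) ⇒ ion charge 2+.
Anion [Pt…]: ligand charges -6, Pt(IV) ⇒ ion charge 2−.
One 2+ cation balances one 2− anion.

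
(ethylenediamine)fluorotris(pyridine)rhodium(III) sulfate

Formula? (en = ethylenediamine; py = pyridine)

[Rh(en)F(py)3]SO4

Ligands: 1 ethylenediamine (en, neutral), 1 fluoro (F, -1), 3 pyridine (py, neutral). Ligand charge sum = -1.
Charge balance with sulfate (-2) requires 1 complex ion per 1 sulfate.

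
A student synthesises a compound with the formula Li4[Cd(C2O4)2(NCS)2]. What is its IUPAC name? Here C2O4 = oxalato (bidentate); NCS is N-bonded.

The 4 lithium counter-ions carry a total charge of +4, so each complex ion is 4−.
Ligand charges: 2×oxalato (-2 each), 2×isothiocyanato (-1 each); total -6. So Cd + (-6) = 4−, giving Cd = +2.
The complex ion is anionic, so cadmium takes the -ate form cadmate(II).

lithium diisothiocyanatodioxalatocadmate(II)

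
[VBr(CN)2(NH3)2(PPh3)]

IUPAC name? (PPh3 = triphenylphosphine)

There is no counter-ion, so the complex is neutral overall.
Ligand charges: 1×bromo (-1 each), 1×triphenylphosphine (neutral), 2×ammine (neutral), 2×cyano (-1 each); total -3. So V + (-3) = 0, giving V = +3.
Ligands are named alphabetically: ammine before bromo before cyano before triphenylphosphine.

diamminebromodicyano(triphenylphosphine)vanadium(III)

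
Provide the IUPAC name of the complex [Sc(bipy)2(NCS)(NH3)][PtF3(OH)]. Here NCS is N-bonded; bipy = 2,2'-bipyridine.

Both ions are complex: the cation is named first with the plain metal name, the anion second with the -ate form; each ion's ligands are alphabetised independently.
Scandium is always +3 in its complexes; the cation's ligand charges sum to -1, so the complex cation is 2+.
A 1:1 salt means the anion carries the equal and opposite charge, 2−.
Anion: ligand charges sum to -4; for the ion to be 2−, Pt = +2.

amminebis(2,2'-bipyridine)isothiocyanatoscandium(III) trifluorohydroxoplatinate(II)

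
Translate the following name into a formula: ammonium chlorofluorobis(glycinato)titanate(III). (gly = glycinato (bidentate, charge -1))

NH4[TiClF(gly)2]

Ligands: 2 glycinato (gly, -1), 1 chloro (Cl, -1), 1 fluoro (F, -1). Ligand charge sum = -4.
With Ti in oxidation state +3, the complex ion is [Ti...]^1−.
Charge balance with ammonium (+1) requires 1 complex ion per 1 ammonium.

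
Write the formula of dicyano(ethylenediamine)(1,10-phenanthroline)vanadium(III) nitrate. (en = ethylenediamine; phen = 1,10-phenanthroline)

Ligands: 1 ethylenediamine (en, neutral), 2 cyano (CN, -1), 1 1,10-phenanthroline (phen, neutral). Ligand charge sum = -2.
Charge balance with nitrate (-1) requires 1 complex ion per 1 nitrate.

[V(CN)2(en)(phen)]NO3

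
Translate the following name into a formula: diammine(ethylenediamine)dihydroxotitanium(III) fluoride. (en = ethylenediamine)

Ligands: 1 ethylenediamine (en, neutral), 2 hydroxo (OH, -1), 2 ammine (NH3, neutral). Ligand charge sum = -2.
With Ti in oxidation state +3, the complex ion is [Ti...]^1+.
Charge balance with fluoride (-1) requires 1 complex ion per 1 fluoride.

[Ti(en)(NH3)2(OH)2]F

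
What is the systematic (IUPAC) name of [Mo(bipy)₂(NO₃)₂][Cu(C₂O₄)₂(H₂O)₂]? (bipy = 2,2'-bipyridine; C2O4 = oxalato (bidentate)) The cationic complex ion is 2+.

The complex cation is given as 2+; its ligand charges sum to -2, so Mo = +4.
A 1:1 salt means the anion carries the equal and opposite charge, 2−.
Anion: ligand charges sum to -4; for the ion to be 2−, Cu = +2.

bis(2,2'-bipyridine)dinitratomolybdenum(IV) diaquadioxalatocuprate(II)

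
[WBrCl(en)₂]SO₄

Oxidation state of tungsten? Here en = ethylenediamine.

+4

1 sulfate outside the brackets (-2 each) → the complex ion is 2+.
Ligand charges: 2×en neutral; 1×Cl = -1; 1×Br = -1; sum -2.
W + (-2) = 2+ ⇒ W is +4.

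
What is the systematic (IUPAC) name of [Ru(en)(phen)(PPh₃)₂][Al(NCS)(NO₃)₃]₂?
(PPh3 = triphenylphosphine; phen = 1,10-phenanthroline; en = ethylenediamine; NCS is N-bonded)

(ethylenediamine)(1,10-phenanthroline)bis(triphenylphosphine)ruthenium(II) isothiocyanatotrinitratoaluminate(III)

Both ions are complex: the cation is named first with the plain metal name, the anion second with the -ate form; each ion's ligands are alphabetised independently.
Aluminium is always +3 in its complexes; the anion's ligand charges sum to -4, so the complex anion is 1−.
With 2 anions per cation, the cation must be 2×1 = 2+.
Cation: ligand charges sum to 0; for the ion to be 2+, Ru = +2.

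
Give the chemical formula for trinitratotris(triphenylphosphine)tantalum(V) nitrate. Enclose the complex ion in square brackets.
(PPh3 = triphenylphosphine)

[Ta(NO3)3(PPh3)3](NO3)2

Ligands: 3 nitrato (NO3, -1), 3 triphenylphosphine (PPh3, neutral). Ligand charge sum = -3.
Charge balance with nitrate (-1) requires 1 complex ion per 2 nitrate.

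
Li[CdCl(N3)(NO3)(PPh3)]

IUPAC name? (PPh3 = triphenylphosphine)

The 1 lithium counter-ion carries a total charge of +1, so each complex ion is 1−.
Ligand charges: 1×chloro (-1 each), 1×nitrato (-1 each), 1×azido (-1 each), 1×triphenylphosphine (neutral); total -3. So Cd + (-3) = 1−, giving Cd = +2.
The complex ion is anionic, so cadmium takes the -ate form cadmate(II).

lithium azidochloronitrato(triphenylphosphine)cadmate(II)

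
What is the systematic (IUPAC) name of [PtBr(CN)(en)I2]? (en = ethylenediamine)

There is no counter-ion, so the complex is neutral overall.
Ligand charges: 1×bromo (-1 each), 1×ethylenediamine (neutral), 1×cyano (-1 each), 2×iodo (-1 each); total -4. So Pt + (-4) = 0, giving Pt = +4.
Ligands are named alphabetically: bromo before cyano before ethylenediamine before iodo.

bromocyano(ethylenediamine)diiodoplatinum(IV)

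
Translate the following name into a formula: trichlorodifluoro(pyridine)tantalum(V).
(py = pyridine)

Ligands: 1 pyridine (py, neutral), 2 fluoro (F, -1), 3 chloro (Cl, -1). Ligand charge sum = -5.
With Ta in oxidation state +5, the complex ion is [Ta...].

[TaCl3F2(py)]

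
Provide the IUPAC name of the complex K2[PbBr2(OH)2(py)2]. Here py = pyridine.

The 2 potassium counter-ions carry a total charge of +2, so each complex ion is 2−.
Ligand charges: 2×hydroxo (-1 each), 2×bromo (-1 each), 2×pyridine (neutral); total -4. So Pb + (-4) = 2−, giving Pb = +2.
Ligands are named alphabetically: bromo before hydroxo before pyridine.
The complex ion is anionic, so lead takes the -ate form plumbate(II).

potassium dibromodihydroxobis(pyridine)plumbate(II)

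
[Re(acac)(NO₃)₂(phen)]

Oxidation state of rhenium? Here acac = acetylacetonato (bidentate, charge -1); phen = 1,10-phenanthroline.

+3

No counter-ion: the bracketed complex is neutral.
Ligand charges: 1×acac = -1; 2×NO3 = -2; 1×phen neutral; sum -3.
Re + (-3) = 0 ⇒ Re is +3.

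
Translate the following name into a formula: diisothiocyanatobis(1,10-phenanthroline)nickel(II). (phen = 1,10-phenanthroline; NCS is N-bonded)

[Ni(NCS)2(phen)2]

Ligands: 2 1,10-phenanthroline (phen, neutral), 2 isothiocyanato (NCS, -1). Ligand charge sum = -2.
With Ni in oxidation state +2, the complex ion is [Ni...].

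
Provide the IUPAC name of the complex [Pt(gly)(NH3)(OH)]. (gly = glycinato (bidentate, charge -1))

There is no counter-ion, so the complex is neutral overall.
Ligand charges: 1×ammine (neutral), 1×glycinato (-1 each), 1×hydroxo (-1 each); total -2. So Pt + (-2) = 0, giving Pt = +2.
Ligands are named alphabetically: ammine before glycinato before hydroxo.

ammine(glycinato)hydroxoplatinum(II)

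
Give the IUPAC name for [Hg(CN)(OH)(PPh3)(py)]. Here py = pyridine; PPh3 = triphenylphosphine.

There is no counter-ion, so the complex is neutral overall.
Ligand charges: 1×pyridine (neutral), 1×hydroxo (-1 each), 1×cyano (-1 each), 1×triphenylphosphine (neutral); total -2. So Hg + (-2) = 0, giving Hg = +2.
Ligands are named alphabetically: cyano before hydroxo before pyridine before triphenylphosphine.

cyanohydroxo(pyridine)(triphenylphosphine)mercury(II)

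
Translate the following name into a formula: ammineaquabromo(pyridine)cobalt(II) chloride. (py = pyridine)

Ligands: 1 bromo (Br, -1), 1 ammine (NH3, neutral), 1 aqua (H2O, neutral), 1 pyridine (py, neutral). Ligand charge sum = -1.
With Co in oxidation state +2, the complex ion is [Co...]^1+.
Charge balance with chloride (-1) requires 1 complex ion per 1 chloride.

[CoBr(H2O)(NH3)(py)]Cl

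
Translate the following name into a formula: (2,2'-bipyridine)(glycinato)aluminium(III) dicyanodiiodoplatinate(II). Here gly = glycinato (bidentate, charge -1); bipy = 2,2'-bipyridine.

Cation [Al…]: ligand charges -1, Al(III) ⇒ ion charge 2+.
Anion [Pt…]: ligand charges -4, Pt(II) ⇒ ion charge 2−.
One 2+ cation balances one 2− anion.

[Al(bipy)(gly)][Pt(CN)2I2]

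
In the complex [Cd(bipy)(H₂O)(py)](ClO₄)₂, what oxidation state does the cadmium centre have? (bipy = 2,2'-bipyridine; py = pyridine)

2 perchlorate outside the brackets (-1 each) → the complex ion is 2+.
Ligand charges: 1×H2O neutral; 1×bipy neutral; 1×py neutral; sum 0.
Cd + (0) = 2+ ⇒ Cd is +2.

+2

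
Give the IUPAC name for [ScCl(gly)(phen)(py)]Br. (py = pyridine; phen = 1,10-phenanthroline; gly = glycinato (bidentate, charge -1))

chloro(glycinato)(1,10-phenanthroline)(pyridine)scandium(III) bromide

The 1 bromide counter-ion carries a total charge of -1, so each complex ion is 1+.
Ligand charges: 1×pyridine (neutral), 1×chloro (-1 each), 1×1,10-phenanthroline (neutral), 1×glycinato (-1 each); total -2. So Sc + (-2) = 1+, giving Sc = +3.
Ligands are named alphabetically: chloro before glycinato before phenanthroline before pyridine.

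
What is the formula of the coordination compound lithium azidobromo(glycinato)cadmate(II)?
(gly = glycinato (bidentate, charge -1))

Ligands: 1 bromo (Br, -1), 1 glycinato (gly, -1), 1 azido (N3, -1). Ligand charge sum = -3.
With Cd in oxidation state +2, the complex ion is [Cd...]^1−.
Charge balance with lithium (+1) requires 1 complex ion per 1 lithium.

Li[CdBr(gly)(N3)]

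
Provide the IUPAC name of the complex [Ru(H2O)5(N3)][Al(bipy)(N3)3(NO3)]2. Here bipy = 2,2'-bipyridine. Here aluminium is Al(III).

pentaaquaazidoruthenium(III) triazido(2,2'-bipyridine)nitratoaluminate(III)

Both ions are complex: the cation is named first with the plain metal name, the anion second with the -ate form; each ion's ligands are alphabetised independently.
Al is given as +3; the anion's ligand charges sum to -4, so the complex anion is 1−.
With 2 anions per cation, the cation must be 2×1 = 2+.
Cation: ligand charges sum to -1; for the ion to be 2+, Ru = +3.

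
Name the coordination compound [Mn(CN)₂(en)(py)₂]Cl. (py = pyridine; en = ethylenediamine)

dicyano(ethylenediamine)bis(pyridine)manganese(III) chloride

The 1 chloride counter-ion carries a total charge of -1, so each complex ion is 1+.
Ligand charges: 2×cyano (-1 each), 2×pyridine (neutral), 1×ethylenediamine (neutral); total -2. So Mn + (-2) = 1+, giving Mn = +3.
Ligands are named alphabetically: cyano before ethylenediamine before pyridine.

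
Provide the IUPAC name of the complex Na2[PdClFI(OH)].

sodium chlorofluorohydroxoiodopalladate(II)

The 2 sodium counter-ions carry a total charge of +2, so each complex ion is 2−.
Ligand charges: 1×chloro (-1 each), 1×iodo (-1 each), 1×fluoro (-1 each), 1×hydroxo (-1 each); total -4. So Pd + (-4) = 2−, giving Pd = +2.
The complex ion is anionic, so palladium takes the -ate form palladate(II).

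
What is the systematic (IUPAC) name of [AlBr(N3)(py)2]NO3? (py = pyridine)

The 1 nitrate counter-ion carries a total charge of -1, so each complex ion is 1+.
Ligand charges: 2×pyridine (neutral), 1×bromo (-1 each), 1×azido (-1 each); total -2. So Al + (-2) = 1+, giving Al = +3.
Ligands are named alphabetically: azido before bromo before pyridine.

azidobromobis(pyridine)aluminium(III) nitrate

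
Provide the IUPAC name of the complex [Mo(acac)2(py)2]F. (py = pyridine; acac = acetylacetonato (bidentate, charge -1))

bis(acetylacetonato)bis(pyridine)molybdenum(III) fluoride

The 1 fluoride counter-ion carries a total charge of -1, so each complex ion is 1+.
Ligand charges: 2×pyridine (neutral), 2×acetylacetonato (-1 each); total -2. So Mo + (-2) = 1+, giving Mo = +3.
Ligands are named alphabetically: acetylacetonato before pyridine.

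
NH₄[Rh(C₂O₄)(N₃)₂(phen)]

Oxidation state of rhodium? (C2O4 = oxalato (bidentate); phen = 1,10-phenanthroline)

+3

1 ammonium outside the brackets (+1 each) → the complex ion is 1−.
Ligand charges: 1×C2O4 = -2; 1×phen neutral; 2×N3 = -2; sum -4.
Rh + (-4) = 1− ⇒ Rh is +3.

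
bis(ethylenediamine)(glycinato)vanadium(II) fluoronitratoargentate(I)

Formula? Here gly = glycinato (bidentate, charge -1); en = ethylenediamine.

[V(en)2(gly)][AgF(NO3)]

Cation [V…]: ligand charges -1, V(II) ⇒ ion charge 1+.
Anion [Ag…]: ligand charges -2, Ag(I) ⇒ ion charge 1−.
One 1+ cation balances one 1− anion.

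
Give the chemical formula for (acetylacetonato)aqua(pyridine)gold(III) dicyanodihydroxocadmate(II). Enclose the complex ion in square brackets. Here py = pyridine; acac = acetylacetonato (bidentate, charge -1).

[Au(acac)(H2O)(py)][Cd(CN)2(OH)2]

Cation [Au…]: ligand charges -1, Au(III) ⇒ ion charge 2+.
Anion [Cd…]: ligand charges -4, Cd(II) ⇒ ion charge 2−.
One 2+ cation balances one 2− anion.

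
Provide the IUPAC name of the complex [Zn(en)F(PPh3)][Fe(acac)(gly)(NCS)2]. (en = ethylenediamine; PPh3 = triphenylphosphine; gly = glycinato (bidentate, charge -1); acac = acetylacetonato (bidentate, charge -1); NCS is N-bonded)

(ethylenediamine)fluoro(triphenylphosphine)zinc(II) (acetylacetonato)(glycinato)diisothiocyanatoferrate(III)

Zinc is always +2 in its complexes; the cation's ligand charges sum to -1, so the complex cation is 1+.
A 1:1 salt means the anion carries the equal and opposite charge, 1−.
Anion: ligand charges sum to -4; for the ion to be 1−, Fe = +3.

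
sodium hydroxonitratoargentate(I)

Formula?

Ligands: 1 nitrato (NO3, -1), 1 hydroxo (OH, -1). Ligand charge sum = -2.
With Ag in oxidation state +1, the complex ion is [Ag...]^1−.
Charge balance with sodium (+1) requires 1 complex ion per 1 sodium.

Na[Ag(NO3)(OH)]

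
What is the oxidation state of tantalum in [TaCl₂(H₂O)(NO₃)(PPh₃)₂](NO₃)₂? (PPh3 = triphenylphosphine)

2 nitrate outside the brackets (-1 each) → the complex ion is 2+.
Ligand charges: 1×NO3 = -1; 1×H2O neutral; 2×Cl = -2; 2×PPh3 neutral; sum -3.
Ta + (-3) = 2+ ⇒ Ta is +5.

+5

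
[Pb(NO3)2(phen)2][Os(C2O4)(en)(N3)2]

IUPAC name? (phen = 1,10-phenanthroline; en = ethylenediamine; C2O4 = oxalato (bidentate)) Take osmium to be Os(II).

Both ions are complex: the cation is named first with the plain metal name, the anion second with the -ate form; each ion's ligands are alphabetised independently.
Os is given as +2; the anion's ligand charges sum to -4, so the complex anion is 2−.
A 1:1 salt means the cation carries the equal and opposite charge, 2+.
Cation: ligand charges sum to -2; for the ion to be 2+, Pb = +4.

dinitratobis(1,10-phenanthroline)lead(IV) diazido(ethylenediamine)oxalatoosmate(II)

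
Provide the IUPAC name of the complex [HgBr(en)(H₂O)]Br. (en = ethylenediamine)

The 1 bromide counter-ion carries a total charge of -1, so each complex ion is 1+.
Ligand charges: 1×bromo (-1 each), 1×aqua (neutral), 1×ethylenediamine (neutral); total -1. So Hg + (-1) = 1+, giving Hg = +2.
Ligands are named alphabetically: aqua before bromo before ethylenediamine.

aquabromo(ethylenediamine)mercury(II) bromide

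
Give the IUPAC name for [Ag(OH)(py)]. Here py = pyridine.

hydroxo(pyridine)silver(I)

There is no counter-ion, so the complex is neutral overall.
Ligand charges: 1×hydroxo (-1 each), 1×pyridine (neutral); total -1. So Ag + (-1) = 0, giving Ag = +1.
Ligands are named alphabetically: hydroxo before pyridine.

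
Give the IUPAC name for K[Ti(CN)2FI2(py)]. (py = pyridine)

potassium dicyanofluorodiiodo(pyridine)titanate(IV)

The 1 potassium counter-ion carries a total charge of +1, so each complex ion is 1−.
Ligand charges: 1×pyridine (neutral), 2×iodo (-1 each), 1×fluoro (-1 each), 2×cyano (-1 each); total -5. So Ti + (-5) = 1−, giving Ti = +4.
Ligands are named alphabetically: cyano before fluoro before iodo before pyridine.
The complex ion is anionic, so titanium takes the -ate form titanate(IV).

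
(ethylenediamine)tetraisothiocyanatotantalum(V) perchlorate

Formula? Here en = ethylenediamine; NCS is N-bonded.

[Ta(en)(NCS)4]ClO4

Ligands: 1 ethylenediamine (en, neutral), 4 isothiocyanato (NCS, -1). Ligand charge sum = -4.
With Ta in oxidation state +5, the complex ion is [Ta...]^1+.
Charge balance with perchlorate (-1) requires 1 complex ion per 1 perchlorate.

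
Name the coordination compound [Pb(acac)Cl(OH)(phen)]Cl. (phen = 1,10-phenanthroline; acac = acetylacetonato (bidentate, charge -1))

(acetylacetonato)chlorohydroxo(1,10-phenanthroline)lead(IV) chloride

The 1 chloride counter-ion carries a total charge of -1, so each complex ion is 1+.
Ligand charges: 1×hydroxo (-1 each), 1×1,10-phenanthroline (neutral), 1×chloro (-1 each), 1×acetylacetonato (-1 each); total -3. So Pb + (-3) = 1+, giving Pb = +4.
Ligands are named alphabetically: acetylacetonato before chloro before hydroxo before phenanthroline.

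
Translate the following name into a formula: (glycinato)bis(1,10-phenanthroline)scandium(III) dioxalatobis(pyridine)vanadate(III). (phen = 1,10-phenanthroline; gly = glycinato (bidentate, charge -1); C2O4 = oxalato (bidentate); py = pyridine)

[Sc(gly)(phen)2][V(C2O4)2(py)2]2

Cation [Sc…]: ligand charges -1, Sc(III) ⇒ ion charge 2+.
Anion [V…]: ligand charges -4, V(III) ⇒ ion charge 1−.
One 2+ cation requires 2 of the 1− anion.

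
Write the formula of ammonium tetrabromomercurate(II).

Ligands: 4 bromo (Br, -1). Ligand charge sum = -4.
With Hg in oxidation state +2, the complex ion is [Hg...]^2−.
Charge balance with ammonium (+1) requires 1 complex ion per 2 ammonium.

(NH4)2[HgBr4]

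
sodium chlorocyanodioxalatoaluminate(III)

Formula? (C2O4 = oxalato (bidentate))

Ligands: 1 cyano (CN, -1), 2 oxalato (C2O4, -2), 1 chloro (Cl, -1). Ligand charge sum = -6.
Charge balance with sodium (+1) requires 1 complex ion per 3 sodium.

Na3[Al(C2O4)2Cl(CN)]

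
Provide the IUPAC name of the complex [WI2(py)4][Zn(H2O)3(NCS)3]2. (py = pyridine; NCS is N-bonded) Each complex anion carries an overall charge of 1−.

diiodotetrakis(pyridine)tungsten(IV) triaquatriisothiocyanatozincate(II)

The complex anion is given as 1−; its ligand charges sum to -3, so Zn = +2.
With 2 anions per cation, the cation must be 2×1 = 2+.
Cation: ligand charges sum to -2; for the ion to be 2+, W = +4.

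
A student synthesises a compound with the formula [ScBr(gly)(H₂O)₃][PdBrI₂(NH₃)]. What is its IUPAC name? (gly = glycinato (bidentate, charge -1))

Scandium is always +3 in its complexes; the cation's ligand charges sum to -2, so the complex cation is 1+.
A 1:1 salt means the anion carries the equal and opposite charge, 1−.
Anion: ligand charges sum to -3; for the ion to be 1−, Pd = +2.

triaquabromo(glycinato)scandium(III) amminebromodiiodopalladate(II)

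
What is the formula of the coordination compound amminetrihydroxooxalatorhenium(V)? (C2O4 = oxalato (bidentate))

[Re(C2O4)(NH3)(OH)3]

Ligands: 1 oxalato (C2O4, -2), 1 ammine (NH3, neutral), 3 hydroxo (OH, -1). Ligand charge sum = -5.
With Re in oxidation state +5, the complex ion is [Re...].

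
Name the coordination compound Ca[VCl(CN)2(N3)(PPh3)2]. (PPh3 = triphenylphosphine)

The 1 calcium counter-ion carries a total charge of +2, so each complex ion is 2−.
Ligand charges: 2×triphenylphosphine (neutral), 1×chloro (-1 each), 2×cyano (-1 each), 1×azido (-1 each); total -4. So V + (-4) = 2−, giving V = +2.
Ligands are named alphabetically: azido before chloro before cyano before triphenylphosphine.
The complex ion is anionic, so vanadium takes the -ate form vanadate(II).

calcium azidochlorodicyanobis(triphenylphosphine)vanadate(II)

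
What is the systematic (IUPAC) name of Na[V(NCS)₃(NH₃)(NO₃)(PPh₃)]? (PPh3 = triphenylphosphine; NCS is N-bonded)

The 1 sodium counter-ion carries a total charge of +1, so each complex ion is 1−.
Ligand charges: 1×triphenylphosphine (neutral), 1×nitrato (-1 each), 1×ammine (neutral), 3×isothiocyanato (-1 each); total -4. So V + (-4) = 1−, giving V = +3.
Ligands are named alphabetically: ammine before isothiocyanato before nitrato before triphenylphosphine.
The complex ion is anionic, so vanadium takes the -ate form vanadate(III).

sodium amminetriisothiocyanatonitrato(triphenylphosphine)vanadate(III)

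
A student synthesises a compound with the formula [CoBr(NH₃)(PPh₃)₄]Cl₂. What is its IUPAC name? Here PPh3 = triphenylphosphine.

The 2 chloride counter-ions carry a total charge of -2, so each complex ion is 2+.
Ligand charges: 1×bromo (-1 each), 1×ammine (neutral), 4×triphenylphosphine (neutral); total -1. So Co + (-1) = 2+, giving Co = +3.
Ligands are named alphabetically: ammine before bromo before triphenylphosphine.

amminebromotetrakis(triphenylphosphine)cobalt(III) chloride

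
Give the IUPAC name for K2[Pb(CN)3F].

The 2 potassium counter-ions carry a total charge of +2, so each complex ion is 2−.
Ligand charges: 1×fluoro (-1 each), 3×cyano (-1 each); total -4. So Pb + (-4) = 2−, giving Pb = +2.
Ligands are named alphabetically: cyano before fluoro.
The complex ion is anionic, so lead takes the -ate form plumbate(II).

potassium tricyanofluoroplumbate(II)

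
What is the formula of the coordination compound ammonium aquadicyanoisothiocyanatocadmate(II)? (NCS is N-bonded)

NH4[Cd(CN)2(H2O)(NCS)]

Ligands: 2 cyano (CN, -1), 1 isothiocyanato (NCS, -1), 1 aqua (H2O, neutral). Ligand charge sum = -3.
Charge balance with ammonium (+1) requires 1 complex ion per 1 ammonium.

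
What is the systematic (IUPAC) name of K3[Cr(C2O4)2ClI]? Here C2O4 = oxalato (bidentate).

potassium chloroiododioxalatochromate(III)

The 3 potassium counter-ions carry a total charge of +3, so each complex ion is 3−.
Ligand charges: 1×chloro (-1 each), 1×iodo (-1 each), 2×oxalato (-2 each); total -6. So Cr + (-6) = 3−, giving Cr = +3.
The complex ion is anionic, so chromium takes the -ate form chromate(III).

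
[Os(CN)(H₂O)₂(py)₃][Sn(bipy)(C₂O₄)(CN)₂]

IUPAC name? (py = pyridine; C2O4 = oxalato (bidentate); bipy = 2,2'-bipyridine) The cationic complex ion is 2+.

Both ions are complex: the cation is named first with the plain metal name, the anion second with the -ate form; each ion's ligands are alphabetised independently.
The complex cation is given as 2+; its ligand charges sum to -1, so Os = +3.
A 1:1 salt means the anion carries the equal and opposite charge, 2−.
Anion: ligand charges sum to -4; for the ion to be 2−, Sn = +2.

diaquacyanotris(pyridine)osmium(III) (2,2'-bipyridine)dicyanooxalatostannate(II)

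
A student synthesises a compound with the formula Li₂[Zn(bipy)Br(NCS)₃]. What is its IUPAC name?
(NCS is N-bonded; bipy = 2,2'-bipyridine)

The 2 lithium counter-ions carry a total charge of +2, so each complex ion is 2−.
Ligand charges: 3×isothiocyanato (-1 each), 1×bromo (-1 each), 1×2,2'-bipyridine (neutral); total -4. So Zn + (-4) = 2−, giving Zn = +2.
Ligands are named alphabetically: bipyridine before bromo before isothiocyanato.
The complex ion is anionic, so zinc takes the -ate form zincate(II).

lithium (2,2'-bipyridine)bromotriisothiocyanatozincate(II)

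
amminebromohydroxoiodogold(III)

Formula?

[AuBrI(NH3)(OH)]

Ligands: 1 ammine (NH3, neutral), 1 iodo (I, -1), 1 bromo (Br, -1), 1 hydroxo (OH, -1). Ligand charge sum = -3.
With Au in oxidation state +3, the complex ion is [Au...].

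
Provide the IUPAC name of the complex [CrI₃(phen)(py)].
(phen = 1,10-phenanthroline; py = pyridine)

There is no counter-ion, so the complex is neutral overall.
Ligand charges: 1×1,10-phenanthroline (neutral), 1×pyridine (neutral), 3×iodo (-1 each); total -3. So Cr + (-3) = 0, giving Cr = +3.
Ligands are named alphabetically: iodo before phenanthroline before pyridine.

triiodo(1,10-phenanthroline)(pyridine)chromium(III)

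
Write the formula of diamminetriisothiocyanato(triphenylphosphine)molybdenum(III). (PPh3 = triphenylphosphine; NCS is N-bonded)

[Mo(NCS)3(NH3)2(PPh3)]

Ligands: 2 ammine (NH3, neutral), 1 triphenylphosphine (PPh3, neutral), 3 isothiocyanato (NCS, -1). Ligand charge sum = -3.
With Mo in oxidation state +3, the complex ion is [Mo...].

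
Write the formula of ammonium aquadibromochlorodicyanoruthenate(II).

Ligands: 1 aqua (H2O, neutral), 2 bromo (Br, -1), 1 chloro (Cl, -1), 2 cyano (CN, -1). Ligand charge sum = -5.
Charge balance with ammonium (+1) requires 1 complex ion per 3 ammonium.

(NH4)3[RuBr2Cl(CN)2(H2O)]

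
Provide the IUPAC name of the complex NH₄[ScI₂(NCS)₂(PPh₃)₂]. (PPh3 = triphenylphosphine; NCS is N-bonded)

The 1 ammonium counter-ion carries a total charge of +1, so each complex ion is 1−.
Ligand charges: 2×triphenylphosphine (neutral), 2×isothiocyanato (-1 each), 2×iodo (-1 each); total -4. So Sc + (-4) = 1−, giving Sc = +3.
The complex ion is anionic, so scandium takes the -ate form scandate(III).

ammonium diiododiisothiocyanatobis(triphenylphosphine)scandate(III)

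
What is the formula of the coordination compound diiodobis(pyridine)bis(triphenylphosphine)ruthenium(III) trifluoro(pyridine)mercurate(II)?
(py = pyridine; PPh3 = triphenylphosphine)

[RuI2(PPh3)2(py)2][HgF3(py)]

Cation [Ru…]: ligand charges -2, Ru(III) ⇒ ion charge 1+.
Anion [Hg…]: ligand charges -3, Hg(II) ⇒ ion charge 1−.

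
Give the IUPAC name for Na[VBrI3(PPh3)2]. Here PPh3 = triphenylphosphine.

The 1 sodium counter-ion carries a total charge of +1, so each complex ion is 1−.
Ligand charges: 2×triphenylphosphine (neutral), 3×iodo (-1 each), 1×bromo (-1 each); total -4. So V + (-4) = 1−, giving V = +3.
Ligands are named alphabetically: bromo before iodo before triphenylphosphine.
The complex ion is anionic, so vanadium takes the -ate form vanadate(III).

sodium bromotriiodobis(triphenylphosphine)vanadate(III)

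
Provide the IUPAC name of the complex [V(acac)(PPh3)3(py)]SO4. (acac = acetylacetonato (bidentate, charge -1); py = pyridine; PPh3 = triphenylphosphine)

The 1 sulfate counter-ion carries a total charge of -2, so each complex ion is 2+.
Ligand charges: 1×acetylacetonato (-1 each), 1×pyridine (neutral), 3×triphenylphosphine (neutral); total -1. So V + (-1) = 2+, giving V = +3.
Ligands are named alphabetically: acetylacetonato before pyridine before triphenylphosphine.

(acetylacetonato)(pyridine)tris(triphenylphosphine)vanadium(III) sulfate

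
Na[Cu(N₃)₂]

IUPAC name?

The 1 sodium counter-ion carries a total charge of +1, so each complex ion is 1−.
Ligand charges: 2×azido (-1 each); total -2. So Cu + (-2) = 1−, giving Cu = +1.
The complex ion is anionic, so copper takes the -ate form cuprate(I).

sodium diazidocuprate(I)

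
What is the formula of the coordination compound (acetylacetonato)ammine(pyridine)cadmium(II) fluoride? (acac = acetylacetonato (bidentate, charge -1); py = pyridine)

[Cd(acac)(NH3)(py)]F

Ligands: 1 acetylacetonato (acac, -1), 1 ammine (NH3, neutral), 1 pyridine (py, neutral). Ligand charge sum = -1.
With Cd in oxidation state +2, the complex ion is [Cd...]^1+.
Charge balance with fluoride (-1) requires 1 complex ion per 1 fluoride.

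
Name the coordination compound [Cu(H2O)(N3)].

There is no counter-ion, so the complex is neutral overall.
Ligand charges: 1×aqua (neutral), 1×azido (-1 each); total -1. So Cu + (-1) = 0, giving Cu = +1.
Ligands are named alphabetically: aqua before azido.

aquaazidocopper(I)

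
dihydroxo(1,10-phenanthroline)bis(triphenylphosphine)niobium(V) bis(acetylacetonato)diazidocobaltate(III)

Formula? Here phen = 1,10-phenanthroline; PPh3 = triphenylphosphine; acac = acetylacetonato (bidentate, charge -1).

[Nb(OH)2(phen)(PPh3)2][Co(acac)2(N3)2]3

Cation [Nb…]: ligand charges -2, Nb(V) ⇒ ion charge 3+.
Anion [Co…]: ligand charges -4, Co(III) ⇒ ion charge 1−.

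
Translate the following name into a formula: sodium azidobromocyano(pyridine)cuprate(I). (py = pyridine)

Na2[CuBr(CN)(N3)(py)]

Ligands: 1 bromo (Br, -1), 1 cyano (CN, -1), 1 azido (N3, -1), 1 pyridine (py, neutral). Ligand charge sum = -3.
Charge balance with sodium (+1) requires 1 complex ion per 2 sodium.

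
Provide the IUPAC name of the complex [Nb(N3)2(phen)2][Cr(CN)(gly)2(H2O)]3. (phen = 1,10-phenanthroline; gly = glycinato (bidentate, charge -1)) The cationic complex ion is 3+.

diazidobis(1,10-phenanthroline)niobium(V) aquacyanobis(glycinato)chromate(II)

Both ions are complex: the cation is named first with the plain metal name, the anion second with the -ate form; each ion's ligands are alphabetised independently.
The complex cation is given as 3+; its ligand charges sum to -2, so Nb = +5.
With 3 anions per cation, each anion must be 3/3 = 1−.
Anion: ligand charges sum to -3; for the ion to be 1−, Cr = +2.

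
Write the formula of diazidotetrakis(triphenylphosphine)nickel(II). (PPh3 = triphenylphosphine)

Ligands: 2 azido (N3, -1), 4 triphenylphosphine (PPh3, neutral). Ligand charge sum = -2.
With Ni in oxidation state +2, the complex ion is [Ni...].

[Ni(N3)2(PPh3)4]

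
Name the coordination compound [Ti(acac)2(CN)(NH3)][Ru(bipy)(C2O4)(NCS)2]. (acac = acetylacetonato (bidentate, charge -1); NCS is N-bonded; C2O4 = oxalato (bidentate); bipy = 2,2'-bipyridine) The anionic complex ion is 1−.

The complex anion is given as 1−; its ligand charges sum to -4, so Ru = +3.
A 1:1 salt means the cation carries the equal and opposite charge, 1+.
Cation: ligand charges sum to -3; for the ion to be 1+, Ti = +4.

bis(acetylacetonato)amminecyanotitanium(IV) (2,2'-bipyridine)diisothiocyanatooxalatoruthenate(III)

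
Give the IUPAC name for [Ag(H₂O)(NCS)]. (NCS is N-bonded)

There is no counter-ion, so the complex is neutral overall.
Ligand charges: 1×isothiocyanato (-1 each), 1×aqua (neutral); total -1. So Ag + (-1) = 0, giving Ag = +1.
Ligands are named alphabetically: aqua before isothiocyanato.

aquaisothiocyanatosilver(I)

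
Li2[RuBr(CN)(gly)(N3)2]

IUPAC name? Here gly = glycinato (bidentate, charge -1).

lithium diazidobromocyano(glycinato)ruthenate(III)

The 2 lithium counter-ions carry a total charge of +2, so each complex ion is 2−.
Ligand charges: 1×glycinato (-1 each), 2×azido (-1 each), 1×cyano (-1 each), 1×bromo (-1 each); total -5. So Ru + (-5) = 2−, giving Ru = +3.
The complex ion is anionic, so ruthenium takes the -ate form ruthenate(III).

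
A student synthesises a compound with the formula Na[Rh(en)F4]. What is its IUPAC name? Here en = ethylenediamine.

The 1 sodium counter-ion carries a total charge of +1, so each complex ion is 1−.
Ligand charges: 1×ethylenediamine (neutral), 4×fluoro (-1 each); total -4. So Rh + (-4) = 1−, giving Rh = +3.
The complex ion is anionic, so rhodium takes the -ate form rhodate(III).

sodium (ethylenediamine)tetrafluororhodate(III)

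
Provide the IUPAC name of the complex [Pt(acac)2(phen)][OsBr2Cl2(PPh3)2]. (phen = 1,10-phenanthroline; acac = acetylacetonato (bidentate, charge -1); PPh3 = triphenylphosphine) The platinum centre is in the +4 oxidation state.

bis(acetylacetonato)(1,10-phenanthroline)platinum(IV) dibromodichlorobis(triphenylphosphine)osmate(II)

Both ions are complex: the cation is named first with the plain metal name, the anion second with the -ate form; each ion's ligands are alphabetised independently.
Pt is given as +4; the cation's ligand charges sum to -2, so the complex cation is 2+.
A 1:1 salt means the anion carries the equal and opposite charge, 2−.
Anion: ligand charges sum to -4; for the ion to be 2−, Os = +2.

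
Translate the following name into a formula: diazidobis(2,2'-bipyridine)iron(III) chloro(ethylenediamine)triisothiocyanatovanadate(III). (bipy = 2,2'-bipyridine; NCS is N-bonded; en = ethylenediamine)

[Fe(bipy)2(N3)2][VCl(en)(NCS)3]

Cation [Fe…]: ligand charges -2, Fe(III) ⇒ ion charge 1+.
Anion [V…]: ligand charges -4, V(III) ⇒ ion charge 1−.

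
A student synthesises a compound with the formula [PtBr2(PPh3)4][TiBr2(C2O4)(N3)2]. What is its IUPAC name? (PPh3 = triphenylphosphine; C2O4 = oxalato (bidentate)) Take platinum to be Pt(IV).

Both ions are complex: the cation is named first with the plain metal name, the anion second with the -ate form; each ion's ligands are alphabetised independently.
Pt is given as +4; the cation's ligand charges sum to -2, so the complex cation is 2+.
A 1:1 salt means the anion carries the equal and opposite charge, 2−.
Anion: ligand charges sum to -6; for the ion to be 2−, Ti = +4.

dibromotetrakis(triphenylphosphine)platinum(IV) diazidodibromooxalatotitanate(IV)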